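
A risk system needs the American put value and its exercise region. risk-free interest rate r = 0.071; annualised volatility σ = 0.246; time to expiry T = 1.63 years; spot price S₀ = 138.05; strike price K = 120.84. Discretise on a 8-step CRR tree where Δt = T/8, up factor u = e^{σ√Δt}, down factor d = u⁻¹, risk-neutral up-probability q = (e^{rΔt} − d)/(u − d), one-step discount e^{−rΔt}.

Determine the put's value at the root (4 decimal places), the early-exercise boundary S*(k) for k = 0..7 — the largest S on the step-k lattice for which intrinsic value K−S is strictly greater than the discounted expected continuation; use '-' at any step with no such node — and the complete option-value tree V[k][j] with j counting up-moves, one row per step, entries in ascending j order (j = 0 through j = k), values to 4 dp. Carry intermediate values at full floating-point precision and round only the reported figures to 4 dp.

price = 5.5026
boundary = - - - - 88.5397 98.9379 88.5397 98.9379
tree:
5.5026
8.9951 2.6494
14.2840 4.6925 0.9650
21.9184 8.1084 1.8832 0.2019
32.3003 13.5880 3.6179 0.4431 0.0000
41.6056 21.9021 6.8093 0.9725 0.0000 0.0000
49.9330 32.3003 12.4621 2.1345 0.0000 0.0000 0.0000
57.3852 41.6056 21.9021 4.6850 0.0000 0.0000 0.0000 0.0000
64.0542 49.9330 32.3003 10.2827 0.0000 0.0000 0.0000 0.0000 0.0000

params: Δt=0.20375 u=1.11744 d=0.89490 q=0.53775 e^(-rΔt)=0.98564
t_8 payoffs: 64.0542 49.9330 32.3003 10.2827 0.0000 0.0000 0.0000 0.0000 0.0000
t_7: node(7,0) S=63.4548 payoff=57.3852 vs cont=55.6497 → 57.3852 [stop]  node(7,1) S=79.2344 payoff=41.6056 vs cont=39.8701 → 41.6056 [stop]  node(7,2) S=98.9379 payoff=21.9021 vs cont=20.1666 → 21.9021 [stop]  node(7,3) S=123.5412 payoff=0.0000 vs cont=4.6850 → 4.6850 [wait]  node(7,4) S=154.2627 payoff=0.0000 vs cont=0.0000 → 0.0000 [wait]  node(7,5) S=192.6239 payoff=0.0000 vs cont=0.0000 → 0.0000 [wait]  node(7,6) S=240.5244 payoff=0.0000 vs cont=0.0000 → 0.0000 [wait]  node(7,7) S=300.3366 payoff=0.0000 vs cont=0.0000 → 0.0000 [wait]  ⇒ S*(7)=98.9379
t_6: node(6,0) S=70.9070 payoff=49.9330 vs cont=48.1975 → 49.9330 [stop]  node(6,1) S=88.5397 payoff=32.3003 vs cont=30.5648 → 32.3003 [stop]  node(6,2) S=110.5573 payoff=10.2827 vs cont=12.4621 → 12.4621 [wait]  node(6,3) S=138.0500 payoff=0.0000 vs cont=2.1345 → 2.1345 [wait]  node(6,4) S=172.3795 payoff=0.0000 vs cont=0.0000 → 0.0000 [wait]  node(6,5) S=215.2458 payoff=0.0000 vs cont=0.0000 → 0.0000 [wait]  node(6,6) S=268.7718 payoff=0.0000 vs cont=0.0000 → 0.0000 [wait]  ⇒ S*(6)=88.5397
t_5: node(5,0) S=79.2344 payoff=41.6056 vs cont=39.8701 → 41.6056 [stop]  node(5,1) S=98.9379 payoff=21.9021 vs cont=21.3217 → 21.9021 [stop]  node(5,2) S=123.5412 payoff=0.0000 vs cont=6.8093 → 6.8093 [wait]  node(5,3) S=154.2627 payoff=0.0000 vs cont=0.9725 → 0.9725 [wait]  node(5,4) S=192.6239 payoff=0.0000 vs cont=0.0000 → 0.0000 [wait]  node(5,5) S=240.5244 payoff=0.0000 vs cont=0.0000 → 0.0000 [wait]  ⇒ S*(5)=98.9379
t_4: node(4,0) S=88.5397 payoff=32.3003 vs cont=30.5648 → 32.3003 [stop]  node(4,1) S=110.5573 payoff=10.2827 vs cont=13.5880 → 13.5880 [wait]  node(4,2) S=138.0500 payoff=0.0000 vs cont=3.6179 → 3.6179 [wait]  node(4,3) S=172.3795 payoff=0.0000 vs cont=0.4431 → 0.4431 [wait]  node(4,4) S=215.2458 payoff=0.0000 vs cont=0.0000 → 0.0000 [wait]  ⇒ S*(4)=88.5397
t_3: node(3,0) S=98.9379 payoff=21.9021 vs cont=21.9184 → 21.9184 [wait]  node(3,1) S=123.5412 payoff=0.0000 vs cont=8.1084 → 8.1084 [wait]  node(3,2) S=154.2627 payoff=0.0000 vs cont=1.8832 → 1.8832 [wait]  node(3,3) S=192.6239 payoff=0.0000 vs cont=0.2019 → 0.2019 [wait]  ⇒ S*(3)=-
t_2: node(2,0) S=110.5573 payoff=10.2827 vs cont=14.2840 → 14.2840 [wait]  node(2,1) S=138.0500 payoff=0.0000 vs cont=4.6925 → 4.6925 [wait]  node(2,2) S=172.3795 payoff=0.0000 vs cont=0.9650 → 0.9650 [wait]  ⇒ S*(2)=-
t_1: node(1,0) S=123.5412 payoff=0.0000 vs cont=8.9951 → 8.9951 [wait]  node(1,1) S=154.2627 payoff=0.0000 vs cont=2.6494 → 2.6494 [wait]  ⇒ S*(1)=-
t_0: node(0,0) S=138.0500 payoff=0.0000 vs cont=5.5026 → 5.5026 [wait]  ⇒ S*(0)=-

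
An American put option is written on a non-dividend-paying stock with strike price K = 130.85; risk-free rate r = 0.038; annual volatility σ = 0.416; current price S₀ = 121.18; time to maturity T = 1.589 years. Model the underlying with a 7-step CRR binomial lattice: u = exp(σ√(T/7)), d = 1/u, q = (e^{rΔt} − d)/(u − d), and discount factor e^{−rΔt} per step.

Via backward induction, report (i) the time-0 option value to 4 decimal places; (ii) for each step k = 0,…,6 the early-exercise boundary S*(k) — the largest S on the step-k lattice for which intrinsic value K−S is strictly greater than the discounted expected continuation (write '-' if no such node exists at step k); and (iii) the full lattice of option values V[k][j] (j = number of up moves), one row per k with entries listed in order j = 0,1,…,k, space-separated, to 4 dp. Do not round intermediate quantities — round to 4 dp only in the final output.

Δt=0.22700, u=1.21921, d=0.82020, q=0.47232, disc=e^(-rΔt)=0.99141
k=7 terminal: V=max(K-S,0) → 100.5887 85.8676 63.9851 31.4576 0.0000 0.0000 0.0000 0.0000
k=6: j=0 S=36.8948 intr=93.9552 cont=92.8314 V=93.9552[EX]; j=1 S=54.8429 intr=76.0071 cont=74.8833 V=76.0071[EX]; j=2 S=81.5221 intr=49.3279 cont=48.2040 V=49.3279[EX]; j=3 S=121.1800 intr=9.6700 cont=16.4568 V=16.4568[hold]; j=4 S=180.1301 intr=0.0000 cont=0.0000 V=0.0000[hold]; j=5 S=267.7575 intr=0.0000 cont=0.0000 V=0.0000[hold]; j=6 S=398.0128 intr=0.0000 cont=0.0000 V=0.0000[hold]  S*(6)=81.5221
k=5: j=0 S=44.9824 intr=85.8676 cont=84.7438 V=85.8676[EX]; j=1 S=66.8649 intr=63.9851 cont=62.8613 V=63.9851[EX]; j=2 S=99.3924 intr=31.4576 cont=33.5118 V=33.5118[hold]; j=3 S=147.7436 intr=0.0000 cont=8.6093 V=8.6093[hold]; j=4 S=219.6160 intr=0.0000 cont=0.0000 V=0.0000[hold]; j=5 S=326.4520 intr=0.0000 cont=0.0000 V=0.0000[hold]  S*(5)=66.8649
k=4: j=0 S=54.8429 intr=76.0071 cont=74.8833 V=76.0071[EX]; j=1 S=81.5221 intr=49.3279 cont=49.1659 V=49.3279[EX]; j=2 S=121.1800 intr=9.6700 cont=21.5629 V=21.5629[hold]; j=3 S=180.1301 intr=0.0000 cont=4.5039 V=4.5039[hold]; j=4 S=267.7575 intr=0.0000 cont=0.0000 V=0.0000[hold]  S*(4)=81.5221
k=3: j=0 S=66.8649 intr=63.9851 cont=62.8613 V=63.9851[EX]; j=1 S=99.3924 intr=31.4576 cont=35.9028 V=35.9028[hold]; j=2 S=147.7436 intr=0.0000 cont=13.3896 V=13.3896[hold]; j=3 S=219.6160 intr=0.0000 cont=2.3562 V=2.3562[hold]  S*(3)=66.8649
k=2: j=0 S=81.5221 intr=49.3279 cont=50.2855 V=50.2855[hold]; j=1 S=121.1800 intr=9.6700 cont=25.0522 V=25.0522[hold]; j=2 S=180.1301 intr=0.0000 cont=8.1080 V=8.1080[hold]  S*(2)=-
k=1: j=0 S=99.3924 intr=31.4576 cont=38.0377 V=38.0377[hold]; j=1 S=147.7436 intr=0.0000 cont=16.9026 V=16.9026[hold]  S*(1)=-
k=0: j=0 S=121.1800 intr=9.6700 cont=27.8142 V=27.8142[hold]  S*(0)=-

price = 27.8142
boundary = - - - 66.8649 81.5221 66.8649 81.5221
tree:
27.8142
38.0377 16.9026
50.2855 25.0522 8.1080
63.9851 35.9028 13.3896 2.3562
76.0071 49.3279 21.5629 4.5039 0.0000
85.8676 63.9851 33.5118 8.6093 0.0000 0.0000
93.9552 76.0071 49.3279 16.4568 0.0000 0.0000 0.0000
100.5887 85.8676 63.9851 31.4576 0.0000 0.0000 0.0000 0.0000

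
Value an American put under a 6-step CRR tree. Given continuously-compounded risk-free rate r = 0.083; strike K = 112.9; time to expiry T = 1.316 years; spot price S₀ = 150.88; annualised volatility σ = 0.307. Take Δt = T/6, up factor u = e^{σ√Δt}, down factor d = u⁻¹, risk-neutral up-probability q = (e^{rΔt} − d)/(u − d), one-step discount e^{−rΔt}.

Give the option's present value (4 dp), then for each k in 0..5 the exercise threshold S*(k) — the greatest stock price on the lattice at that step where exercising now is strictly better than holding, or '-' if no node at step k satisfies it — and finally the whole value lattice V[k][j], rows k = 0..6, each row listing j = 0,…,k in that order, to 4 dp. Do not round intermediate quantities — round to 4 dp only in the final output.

Δt=0.21933, u=1.15463, d=0.86608, q=0.52779, disc=e^(-rΔt)=0.98196
k=6 terminal: V=max(K-S,0) → 49.2232 28.0084 0.0000 0.0000 0.0000 0.0000 0.0000
k=5: j=0 S=73.5230 intr=39.3770 cont=37.3403 V=39.3770[EX]; j=1 S=98.0181 intr=14.8819 cont=12.9874 V=14.8819[EX]; j=2 S=130.6742 intr=0.0000 cont=0.0000 V=0.0000[hold]; j=3 S=174.2101 intr=0.0000 cont=0.0000 V=0.0000[hold]; j=4 S=232.2506 intr=0.0000 cont=0.0000 V=0.0000[hold]; j=5 S=309.6281 intr=0.0000 cont=0.0000 V=0.0000[hold]  S*(5)=98.0181
k=4: j=0 S=84.8916 intr=28.0084 cont=25.9717 V=28.0084[EX]; j=1 S=113.1744 intr=0.0000 cont=6.9006 V=6.9006[hold]; j=2 S=150.8800 intr=0.0000 cont=0.0000 V=0.0000[hold]; j=3 S=201.1477 intr=0.0000 cont=0.0000 V=0.0000[hold]; j=4 S=268.1629 intr=0.0000 cont=0.0000 V=0.0000[hold]  S*(4)=84.8916
k=3: j=0 S=98.0181 intr=14.8819 cont=16.5637 V=16.5637[hold]; j=1 S=130.6742 intr=0.0000 cont=3.1998 V=3.1998[hold]; j=2 S=174.2101 intr=0.0000 cont=0.0000 V=0.0000[hold]; j=3 S=232.2506 intr=0.0000 cont=0.0000 V=0.0000[hold]  S*(3)=-
k=2: j=0 S=113.1744 intr=0.0000 cont=9.3389 V=9.3389[hold]; j=1 S=150.8800 intr=0.0000 cont=1.4837 V=1.4837[hold]; j=2 S=201.1477 intr=0.0000 cont=0.0000 V=0.0000[hold]  S*(2)=-
k=1: j=0 S=130.6742 intr=0.0000 cont=5.0993 V=5.0993[hold]; j=1 S=174.2101 intr=0.0000 cont=0.6880 V=0.6880[hold]  S*(1)=-
k=0: j=0 S=150.8800 intr=0.0000 cont=2.7211 V=2.7211[hold]  S*(0)=-

price = 2.7211
boundary = - - - - 84.8916 98.0181
tree:
2.7211
5.0993 0.6880
9.3389 1.4837 0.0000
16.5637 3.1998 0.0000 0.0000
28.0084 6.9006 0.0000 0.0000 0.0000
39.3770 14.8819 0.0000 0.0000 0.0000 0.0000
49.2232 28.0084 0.0000 0.0000 0.0000 0.0000 0.0000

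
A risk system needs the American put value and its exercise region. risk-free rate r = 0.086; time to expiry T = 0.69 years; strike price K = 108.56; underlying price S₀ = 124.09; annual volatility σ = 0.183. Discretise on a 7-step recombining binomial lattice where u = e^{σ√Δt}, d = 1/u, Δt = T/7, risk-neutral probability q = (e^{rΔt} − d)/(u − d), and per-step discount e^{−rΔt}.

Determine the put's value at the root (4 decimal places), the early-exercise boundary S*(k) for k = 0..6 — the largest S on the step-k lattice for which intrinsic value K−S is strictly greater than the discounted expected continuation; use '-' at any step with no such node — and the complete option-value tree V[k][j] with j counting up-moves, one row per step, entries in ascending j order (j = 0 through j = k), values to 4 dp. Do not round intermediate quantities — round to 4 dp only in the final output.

price = 0.9934
boundary = - - - - 98.6115 93.1055 98.6115
tree:
0.9934
1.8444 0.3390
3.3429 0.6935 0.0653
5.8793 1.3984 0.1496 0.0000
9.9485 2.7674 0.3426 0.0000 0.0000
15.4545 5.3410 0.7848 0.0000 0.0000 0.0000
20.6531 9.9485 1.7974 0.0000 0.0000 0.0000 0.0000
25.5614 15.4545 4.1169 0.0000 0.0000 0.0000 0.0000 0.0000

Δt=0.09857  u=1.05914  d=0.94416  q=0.55969  discount=0.99156
step 7 (expiry): payoffs max(K−S,0) = 25.5614 15.4545 4.1169 0.0000 0.0000 0.0000 0.0000 0.0000
step 6: (k=6,j=0): S=87.9069, (K−S)⁺=20.6531, hold=19.7367 ⇒ V=20.6531 exercise | (k=6,j=1): S=98.6115, (K−S)⁺=9.9485, hold=9.0321 ⇒ V=9.9485 exercise | (k=6,j=2): S=110.6196, (K−S)⁺=0.0000, hold=1.7974 ⇒ V=1.7974 continue | (k=6,j=3): S=124.0900, (K−S)⁺=0.0000, hold=0.0000 ⇒ V=0.0000 continue | (k=6,j=4): S=139.2007, (K−S)⁺=0.0000, hold=0.0000 ⇒ V=0.0000 continue | (k=6,j=5): S=156.1515, (K−S)⁺=0.0000, hold=0.0000 ⇒ V=0.0000 continue | (k=6,j=6): S=175.1664, (K−S)⁺=0.0000, hold=0.0000 ⇒ V=0.0000 continue  boundary S*=98.6115
step 5: (k=5,j=0): S=93.1055, (K−S)⁺=15.4545, hold=14.5381 ⇒ V=15.4545 exercise | (k=5,j=1): S=104.4431, (K−S)⁺=4.1169, hold=5.3410 ⇒ V=5.3410 continue | (k=5,j=2): S=117.1614, (K−S)⁺=0.0000, hold=0.7848 ⇒ V=0.7848 continue | (k=5,j=3): S=131.4284, (K−S)⁺=0.0000, hold=0.0000 ⇒ V=0.0000 continue | (k=5,j=4): S=147.4327, (K−S)⁺=0.0000, hold=0.0000 ⇒ V=0.0000 continue | (k=5,j=5): S=165.3859, (K−S)⁺=0.0000, hold=0.0000 ⇒ V=0.0000 continue  boundary S*=93.1055
step 4: (k=4,j=0): S=98.6115, (K−S)⁺=9.9485, hold=9.7115 ⇒ V=9.9485 exercise | (k=4,j=1): S=110.6196, (K−S)⁺=0.0000, hold=2.7674 ⇒ V=2.7674 continue | (k=4,j=2): S=124.0900, (K−S)⁺=0.0000, hold=0.3426 ⇒ V=0.3426 continue | (k=4,j=3): S=139.2007, (K−S)⁺=0.0000, hold=0.0000 ⇒ V=0.0000 continue | (k=4,j=4): S=156.1515, (K−S)⁺=0.0000, hold=0.0000 ⇒ V=0.0000 continue  boundary S*=98.6115
step 3: (k=3,j=0): S=104.4431, (K−S)⁺=4.1169, hold=5.8793 ⇒ V=5.8793 continue | (k=3,j=1): S=117.1614, (K−S)⁺=0.0000, hold=1.3984 ⇒ V=1.3984 continue | (k=3,j=2): S=131.4284, (K−S)⁺=0.0000, hold=0.1496 ⇒ V=0.1496 continue | (k=3,j=3): S=147.4327, (K−S)⁺=0.0000, hold=0.0000 ⇒ V=0.0000 continue  boundary S*=-
step 2: (k=2,j=0): S=110.6196, (K−S)⁺=0.0000, hold=3.3429 ⇒ V=3.3429 continue | (k=2,j=1): S=124.0900, (K−S)⁺=0.0000, hold=0.6935 ⇒ V=0.6935 continue | (k=2,j=2): S=139.2007, (K−S)⁺=0.0000, hold=0.0653 ⇒ V=0.0653 continue  boundary S*=-
step 1: (k=1,j=0): S=117.1614, (K−S)⁺=0.0000, hold=1.8444 ⇒ V=1.8444 continue | (k=1,j=1): S=131.4284, (K−S)⁺=0.0000, hold=0.3390 ⇒ V=0.3390 continue  boundary S*=-
step 0: (k=0,j=0): S=124.0900, (K−S)⁺=0.0000, hold=0.9934 ⇒ V=0.9934 continue  boundary S*=-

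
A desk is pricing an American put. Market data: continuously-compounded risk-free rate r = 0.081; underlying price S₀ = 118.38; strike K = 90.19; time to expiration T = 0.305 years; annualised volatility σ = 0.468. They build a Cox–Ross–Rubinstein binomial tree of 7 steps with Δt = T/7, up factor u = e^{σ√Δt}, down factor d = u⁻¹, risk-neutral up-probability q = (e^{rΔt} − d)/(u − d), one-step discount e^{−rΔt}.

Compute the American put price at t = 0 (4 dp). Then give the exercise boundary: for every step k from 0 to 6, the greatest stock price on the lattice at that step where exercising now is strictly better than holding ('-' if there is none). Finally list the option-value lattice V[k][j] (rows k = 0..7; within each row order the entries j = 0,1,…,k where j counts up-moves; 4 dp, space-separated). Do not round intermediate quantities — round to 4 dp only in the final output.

Δt=0.04357  u=1.10262  d=0.90693  q=0.49366  discount=0.99648
step 7 (expiry): payoffs max(K−S,0) = 30.4456 17.5545 1.8819 0.0000 0.0000 0.0000 0.0000 0.0000
step 6: (k=6,j=0): S=65.8753, (K−S)⁺=24.3147, hold=23.9969 ⇒ V=24.3147 exercise | (k=6,j=1): S=80.0893, (K−S)⁺=10.1007, hold=9.7829 ⇒ V=10.1007 exercise | (k=6,j=2): S=97.3703, (K−S)⁺=0.0000, hold=0.9495 ⇒ V=0.9495 continue | (k=6,j=3): S=118.3800, (K−S)⁺=0.0000, hold=0.0000 ⇒ V=0.0000 continue | (k=6,j=4): S=143.9230, (K−S)⁺=0.0000, hold=0.0000 ⇒ V=0.0000 continue | (k=6,j=5): S=174.9774, (K−S)⁺=0.0000, hold=0.0000 ⇒ V=0.0000 continue | (k=6,j=6): S=212.7324, (K−S)⁺=0.0000, hold=0.0000 ⇒ V=0.0000 continue  boundary S*=80.0893
step 5: (k=5,j=0): S=72.6355, (K−S)⁺=17.5545, hold=17.2368 ⇒ V=17.5545 exercise | (k=5,j=1): S=88.3081, (K−S)⁺=1.8819, hold=5.5634 ⇒ V=5.5634 continue | (k=5,j=2): S=107.3625, (K−S)⁺=0.0000, hold=0.4791 ⇒ V=0.4791 continue | (k=5,j=3): S=130.5282, (K−S)⁺=0.0000, hold=0.0000 ⇒ V=0.0000 continue | (k=5,j=4): S=158.6924, (K−S)⁺=0.0000, hold=0.0000 ⇒ V=0.0000 continue | (k=5,j=5): S=192.9336, (K−S)⁺=0.0000, hold=0.0000 ⇒ V=0.0000 continue  boundary S*=72.6355
step 4: (k=4,j=0): S=80.0893, (K−S)⁺=10.1007, hold=11.5939 ⇒ V=11.5939 continue | (k=4,j=1): S=97.3703, (K−S)⁺=0.0000, hold=3.0427 ⇒ V=3.0427 continue | (k=4,j=2): S=118.3800, (K−S)⁺=0.0000, hold=0.2417 ⇒ V=0.2417 continue | (k=4,j=3): S=143.9230, (K−S)⁺=0.0000, hold=0.0000 ⇒ V=0.0000 continue | (k=4,j=4): S=174.9774, (K−S)⁺=0.0000, hold=0.0000 ⇒ V=0.0000 continue  boundary S*=-
step 3: (k=3,j=0): S=88.3081, (K−S)⁺=1.8819, hold=7.3465 ⇒ V=7.3465 continue | (k=3,j=1): S=107.3625, (K−S)⁺=0.0000, hold=1.6541 ⇒ V=1.6541 continue | (k=3,j=2): S=130.5282, (K−S)⁺=0.0000, hold=0.1220 ⇒ V=0.1220 continue | (k=3,j=3): S=158.6924, (K−S)⁺=0.0000, hold=0.0000 ⇒ V=0.0000 continue  boundary S*=-
step 2: (k=2,j=0): S=97.3703, (K−S)⁺=0.0000, hold=4.5204 ⇒ V=4.5204 continue | (k=2,j=1): S=118.3800, (K−S)⁺=0.0000, hold=0.8946 ⇒ V=0.8946 continue | (k=2,j=2): S=143.9230, (K−S)⁺=0.0000, hold=0.0615 ⇒ V=0.0615 continue  boundary S*=-
step 1: (k=1,j=0): S=107.3625, (K−S)⁺=0.0000, hold=2.7208 ⇒ V=2.7208 continue | (k=1,j=1): S=130.5282, (K−S)⁺=0.0000, hold=0.4816 ⇒ V=0.4816 continue  boundary S*=-
step 0: (k=0,j=0): S=118.3800, (K−S)⁺=0.0000, hold=1.6097 ⇒ V=1.6097 continue  boundary S*=-

price = 1.6097
boundary = - - - - - 72.6355 80.0893
tree:
1.6097
2.7208 0.4816
4.5204 0.8946 0.0615
7.3465 1.6541 0.1220 0.0000
11.5939 3.0427 0.2417 0.0000 0.0000
17.5545 5.5634 0.4791 0.0000 0.0000 0.0000
24.3147 10.1007 0.9495 0.0000 0.0000 0.0000 0.0000
30.4456 17.5545 1.8819 0.0000 0.0000 0.0000 0.0000 0.0000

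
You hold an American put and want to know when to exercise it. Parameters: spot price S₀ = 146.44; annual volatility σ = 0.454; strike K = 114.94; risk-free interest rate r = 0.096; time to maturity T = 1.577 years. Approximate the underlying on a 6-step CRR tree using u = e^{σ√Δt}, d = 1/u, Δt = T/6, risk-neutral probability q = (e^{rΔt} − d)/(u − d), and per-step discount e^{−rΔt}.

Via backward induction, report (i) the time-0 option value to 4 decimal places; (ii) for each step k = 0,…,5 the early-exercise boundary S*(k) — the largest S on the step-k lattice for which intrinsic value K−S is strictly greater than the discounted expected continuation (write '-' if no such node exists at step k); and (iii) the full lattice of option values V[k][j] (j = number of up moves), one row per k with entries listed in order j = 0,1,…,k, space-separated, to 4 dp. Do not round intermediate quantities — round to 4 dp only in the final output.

price = 11.3539
boundary = - - - 72.8466 57.7199 72.8466
tree:
11.3539
18.1609 5.0345
28.1783 8.9360 1.3367
42.0934 15.5159 2.7225 0.0000
57.2201 26.1344 5.5450 0.0000 0.0000
69.2057 42.0934 11.2938 0.0000 0.0000 0.0000
78.7025 57.2201 23.0025 0.0000 0.0000 0.0000 0.0000

Δt=0.26283  u=1.26207  d=0.79235  q=0.49647  discount=0.97508
step 6 (expiry): payoffs max(K−S,0) = 78.7025 57.2201 23.0025 0.0000 0.0000 0.0000 0.0000
step 5: (k=5,j=0): S=45.7343, (K−S)⁺=69.2057, hold=66.3418 ⇒ V=69.2057 exercise | (k=5,j=1): S=72.8466, (K−S)⁺=42.0934, hold=39.2295 ⇒ V=42.0934 exercise | (k=5,j=2): S=116.0316, (K−S)⁺=0.0000, hold=11.2938 ⇒ V=11.2938 continue | (k=5,j=3): S=184.8176, (K−S)⁺=0.0000, hold=0.0000 ⇒ V=0.0000 continue | (k=5,j=4): S=294.3814, (K−S)⁺=0.0000, hold=0.0000 ⇒ V=0.0000 continue | (k=5,j=5): S=468.8969, (K−S)⁺=0.0000, hold=0.0000 ⇒ V=0.0000 continue  boundary S*=72.8466
step 4: (k=4,j=0): S=57.7199, (K−S)⁺=57.2201, hold=54.3562 ⇒ V=57.2201 exercise | (k=4,j=1): S=91.9375, (K−S)⁺=23.0025, hold=26.1344 ⇒ V=26.1344 continue | (k=4,j=2): S=146.4400, (K−S)⁺=0.0000, hold=5.5450 ⇒ V=5.5450 continue | (k=4,j=3): S=233.2528, (K−S)⁺=0.0000, hold=0.0000 ⇒ V=0.0000 continue | (k=4,j=4): S=371.5299, (K−S)⁺=0.0000, hold=0.0000 ⇒ V=0.0000 continue  boundary S*=57.7199
step 3: (k=3,j=0): S=72.8466, (K−S)⁺=42.0934, hold=40.7457 ⇒ V=42.0934 exercise | (k=3,j=1): S=116.0316, (K−S)⁺=0.0000, hold=15.5159 ⇒ V=15.5159 continue | (k=3,j=2): S=184.8176, (K−S)⁺=0.0000, hold=2.7225 ⇒ V=2.7225 continue | (k=3,j=3): S=294.3814, (K−S)⁺=0.0000, hold=0.0000 ⇒ V=0.0000 continue  boundary S*=72.8466
step 2: (k=2,j=0): S=91.9375, (K−S)⁺=23.0025, hold=28.1783 ⇒ V=28.1783 continue | (k=2,j=1): S=146.4400, (K−S)⁺=0.0000, hold=8.9360 ⇒ V=8.9360 continue | (k=2,j=2): S=233.2528, (K−S)⁺=0.0000, hold=1.3367 ⇒ V=1.3367 continue  boundary S*=-
step 1: (k=1,j=0): S=116.0316, (K−S)⁺=0.0000, hold=18.1609 ⇒ V=18.1609 continue | (k=1,j=1): S=184.8176, (K−S)⁺=0.0000, hold=5.0345 ⇒ V=5.0345 continue  boundary S*=-
step 0: (k=0,j=0): S=146.4400, (K−S)⁺=0.0000, hold=11.3539 ⇒ V=11.3539 continue  boundary S*=-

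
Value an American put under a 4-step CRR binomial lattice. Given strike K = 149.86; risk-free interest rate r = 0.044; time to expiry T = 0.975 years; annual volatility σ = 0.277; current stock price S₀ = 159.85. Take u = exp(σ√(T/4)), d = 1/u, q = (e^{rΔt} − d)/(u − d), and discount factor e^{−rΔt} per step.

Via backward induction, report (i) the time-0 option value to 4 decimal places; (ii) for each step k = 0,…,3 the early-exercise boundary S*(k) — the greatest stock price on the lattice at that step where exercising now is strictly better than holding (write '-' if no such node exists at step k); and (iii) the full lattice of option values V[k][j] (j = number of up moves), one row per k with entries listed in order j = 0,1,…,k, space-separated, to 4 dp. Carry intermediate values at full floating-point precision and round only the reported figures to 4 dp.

price = 10.1114
boundary = - - - 106.0555
tree:
10.1114
17.2689 3.3160
28.3596 6.7735 0.0000
43.8045 13.8359 0.0000 0.0000
57.3604 28.2620 0.0000 0.0000 0.0000

params: Δt=0.24375 u=1.14655 d=0.87218 q=0.50516 e^(-rΔt)=0.98933
t_4 payoffs: 57.3604 28.2620 0.0000 0.0000 0.0000
t_3: node(3,0) S=106.0555 payoff=43.8045 vs cont=42.2058 → 43.8045 [stop]  node(3,1) S=139.4182 payoff=10.4418 vs cont=13.8359 → 13.8359 [wait]  node(3,2) S=183.2761 payoff=0.0000 vs cont=0.0000 → 0.0000 [wait]  node(3,3) S=240.9307 payoff=0.0000 vs cont=0.0000 → 0.0000 [wait]  ⇒ S*(3)=106.0555
t_2: node(2,0) S=121.5980 payoff=28.2620 vs cont=28.3596 → 28.3596 [wait]  node(2,1) S=159.8500 payoff=0.0000 vs cont=6.7735 → 6.7735 [wait]  node(2,2) S=210.1353 payoff=0.0000 vs cont=0.0000 → 0.0000 [wait]  ⇒ S*(2)=-
t_1: node(1,0) S=139.4182 payoff=10.4418 vs cont=17.2689 → 17.2689 [wait]  node(1,1) S=183.2761 payoff=0.0000 vs cont=3.3160 → 3.3160 [wait]  ⇒ S*(1)=-
t_0: node(0,0) S=159.8500 payoff=0.0000 vs cont=10.1114 → 10.1114 [wait]  ⇒ S*(0)=-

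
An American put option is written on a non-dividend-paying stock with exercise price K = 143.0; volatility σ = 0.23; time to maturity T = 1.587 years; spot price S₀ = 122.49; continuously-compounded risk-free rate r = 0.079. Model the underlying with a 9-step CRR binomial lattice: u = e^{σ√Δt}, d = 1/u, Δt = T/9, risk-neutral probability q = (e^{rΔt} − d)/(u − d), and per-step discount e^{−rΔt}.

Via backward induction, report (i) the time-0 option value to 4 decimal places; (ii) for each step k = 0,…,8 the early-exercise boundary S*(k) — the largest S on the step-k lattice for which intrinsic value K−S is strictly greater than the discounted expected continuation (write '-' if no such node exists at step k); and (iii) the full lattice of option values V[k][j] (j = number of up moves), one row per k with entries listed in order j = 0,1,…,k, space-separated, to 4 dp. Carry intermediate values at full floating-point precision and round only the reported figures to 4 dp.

price = 21.6019
boundary = - 111.2130 100.9743 111.2130 100.9743 111.2130 122.4900 111.2130 122.4900
tree:
21.6019
31.7870 13.7666
42.0257 21.2339 7.9691
51.3218 31.7870 13.0862 3.9588
59.7621 42.0257 20.7943 7.0730 1.4955
67.4254 51.3218 31.7870 12.2732 2.9713 0.3183
74.3831 59.7621 42.0257 20.5100 5.8038 0.7146 0.0000
80.7003 67.4254 51.3218 31.7870 11.0830 1.6046 0.0000 0.0000
86.4358 74.3831 59.7621 42.0257 20.5100 3.6029 0.0000 0.0000 0.0000
91.6434 80.7003 67.4254 51.3218 31.7870 8.0896 0.0000 0.0000 0.0000 0.0000

Δt=0.17633, u=1.10140, d=0.90794, q=0.54838, disc=e^(-rΔt)=0.98617
k=9 terminal: V=max(K-S,0) → 91.6434 80.7003 67.4254 51.3218 31.7870 8.0896 0.0000 0.0000 0.0000 0.0000
k=8: j=0 S=56.5642 intr=86.4358 cont=84.4576 V=86.4358[EX]; j=1 S=68.6169 intr=74.3831 cont=72.4049 V=74.3831[EX]; j=2 S=83.2379 intr=59.7621 cont=57.7839 V=59.7621[EX]; j=3 S=100.9743 intr=42.0257 cont=40.0475 V=42.0257[EX]; j=4 S=122.4900 intr=20.5100 cont=18.5318 V=20.5100[EX]; j=5 S=148.5903 intr=0.0000 cont=3.6029 V=3.6029[hold]; j=6 S=180.2521 intr=0.0000 cont=0.0000 V=0.0000[hold]; j=7 S=218.6604 intr=0.0000 cont=0.0000 V=0.0000[hold]; j=8 S=265.2528 intr=0.0000 cont=0.0000 V=0.0000[hold]  S*(8)=122.4900
k=7: j=0 S=62.2997 intr=80.7003 cont=78.7220 V=80.7003[EX]; j=1 S=75.5746 intr=67.4254 cont=65.4471 V=67.4254[EX]; j=2 S=91.6782 intr=51.3218 cont=49.3436 V=51.3218[EX]; j=3 S=111.2130 intr=31.7870 cont=29.8087 V=31.7870[EX]; j=4 S=134.9104 intr=8.0896 cont=11.0830 V=11.0830[hold]; j=5 S=163.6573 intr=0.0000 cont=1.6046 V=1.6046[hold]; j=6 S=198.5296 intr=0.0000 cont=0.0000 V=0.0000[hold]; j=7 S=240.8325 intr=0.0000 cont=0.0000 V=0.0000[hold]  S*(7)=111.2130
k=6: j=0 S=68.6169 intr=74.3831 cont=72.4049 V=74.3831[EX]; j=1 S=83.2379 intr=59.7621 cont=57.7839 V=59.7621[EX]; j=2 S=100.9743 intr=42.0257 cont=40.0475 V=42.0257[EX]; j=3 S=122.4900 intr=20.5100 cont=20.1506 V=20.5100[EX]; j=4 S=148.5903 intr=0.0000 cont=5.8038 V=5.8038[hold]; j=5 S=180.2521 intr=0.0000 cont=0.7146 V=0.7146[hold]; j=6 S=218.6604 intr=0.0000 cont=0.0000 V=0.0000[hold]  S*(6)=122.4900
k=5: j=0 S=75.5746 intr=67.4254 cont=65.4471 V=67.4254[EX]; j=1 S=91.6782 intr=51.3218 cont=49.3436 V=51.3218[EX]; j=2 S=111.2130 intr=31.7870 cont=29.8087 V=31.7870[EX]; j=3 S=134.9104 intr=8.0896 cont=12.2732 V=12.2732[hold]; j=4 S=163.6573 intr=0.0000 cont=2.9713 V=2.9713[hold]; j=5 S=198.5296 intr=0.0000 cont=0.3183 V=0.3183[hold]  S*(5)=111.2130
k=4: j=0 S=83.2379 intr=59.7621 cont=57.7839 V=59.7621[EX]; j=1 S=100.9743 intr=42.0257 cont=40.0475 V=42.0257[EX]; j=2 S=122.4900 intr=20.5100 cont=20.7943 V=20.7943[hold]; j=3 S=148.5903 intr=0.0000 cont=7.0730 V=7.0730[hold]; j=4 S=180.2521 intr=0.0000 cont=1.4955 V=1.4955[hold]  S*(4)=100.9743
k=3: j=0 S=91.6782 intr=51.3218 cont=49.3436 V=51.3218[EX]; j=1 S=111.2130 intr=31.7870 cont=29.9625 V=31.7870[EX]; j=2 S=134.9104 intr=8.0896 cont=13.0862 V=13.0862[hold]; j=3 S=163.6573 intr=0.0000 cont=3.9588 V=3.9588[hold]  S*(3)=111.2130
k=2: j=0 S=100.9743 intr=42.0257 cont=40.0475 V=42.0257[EX]; j=1 S=122.4900 intr=20.5100 cont=21.2339 V=21.2339[hold]; j=2 S=148.5903 intr=0.0000 cont=7.9691 V=7.9691[hold]  S*(2)=100.9743
k=1: j=0 S=111.2130 intr=31.7870 cont=30.2002 V=31.7870[EX]; j=1 S=134.9104 intr=8.0896 cont=13.7666 V=13.7666[hold]  S*(1)=111.2130
k=0: j=0 S=122.4900 intr=20.5100 cont=21.6019 V=21.6019[hold]  S*(0)=-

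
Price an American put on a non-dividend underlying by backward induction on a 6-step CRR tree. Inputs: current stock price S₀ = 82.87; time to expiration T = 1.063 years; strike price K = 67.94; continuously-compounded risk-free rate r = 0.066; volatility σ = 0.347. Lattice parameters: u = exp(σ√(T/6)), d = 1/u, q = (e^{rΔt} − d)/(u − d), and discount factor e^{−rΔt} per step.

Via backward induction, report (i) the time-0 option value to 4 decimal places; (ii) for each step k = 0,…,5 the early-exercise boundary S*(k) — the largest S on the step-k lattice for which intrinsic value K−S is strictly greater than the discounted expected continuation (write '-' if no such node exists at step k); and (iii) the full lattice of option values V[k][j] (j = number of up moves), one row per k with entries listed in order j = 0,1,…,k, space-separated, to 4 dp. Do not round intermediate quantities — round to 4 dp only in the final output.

Δt=0.17717, u=1.15726, d=0.86411, q=0.50367, disc=e^(-rΔt)=0.98838
k=6 terminal: V=max(K-S,0) → 33.4408 21.7369 6.0623 0.0000 0.0000 0.0000 0.0000
k=5: j=0 S=39.9245 intr=28.0155 cont=27.2257 V=28.0155[EX]; j=1 S=53.4691 intr=14.4709 cont=13.6811 V=14.4709[EX]; j=2 S=71.6087 intr=0.0000 cont=2.9739 V=2.9739[hold]; j=3 S=95.9023 intr=0.0000 cont=0.0000 V=0.0000[hold]; j=4 S=128.4375 intr=0.0000 cont=0.0000 V=0.0000[hold]; j=5 S=172.0104 intr=0.0000 cont=0.0000 V=0.0000[hold]  S*(5)=53.4691
k=4: j=0 S=46.2031 intr=21.7369 cont=20.9471 V=21.7369[EX]; j=1 S=61.8777 intr=6.0623 cont=8.5793 V=8.5793[hold]; j=2 S=82.8700 intr=0.0000 cont=1.4589 V=1.4589[hold]; j=3 S=110.9840 intr=0.0000 cont=0.0000 V=0.0000[hold]; j=4 S=148.6357 intr=0.0000 cont=0.0000 V=0.0000[hold]  S*(4)=46.2031
k=3: j=0 S=53.4691 intr=14.4709 cont=14.9341 V=14.9341[hold]; j=1 S=71.6087 intr=0.0000 cont=4.9349 V=4.9349[hold]; j=2 S=95.9023 intr=0.0000 cont=0.7157 V=0.7157[hold]; j=3 S=128.4375 intr=0.0000 cont=0.0000 V=0.0000[hold]  S*(3)=-
k=2: j=0 S=61.8777 intr=6.0623 cont=9.7827 V=9.7827[hold]; j=1 S=82.8700 intr=0.0000 cont=2.7771 V=2.7771[hold]; j=2 S=110.9840 intr=0.0000 cont=0.3511 V=0.3511[hold]  S*(2)=-
k=1: j=0 S=71.6087 intr=0.0000 cont=6.1815 V=6.1815[hold]; j=1 S=95.9023 intr=0.0000 cont=1.5371 V=1.5371[hold]  S*(1)=-
k=0: j=0 S=82.8700 intr=0.0000 cont=3.7976 V=3.7976[hold]  S*(0)=-

price = 3.7976
boundary = - - - - 46.2031 53.4691
tree:
3.7976
6.1815 1.5371
9.7827 2.7771 0.3511
14.9341 4.9349 0.7157 0.0000
21.7369 8.5793 1.4589 0.0000 0.0000
28.0155 14.4709 2.9739 0.0000 0.0000 0.0000
33.4408 21.7369 6.0623 0.0000 0.0000 0.0000 0.0000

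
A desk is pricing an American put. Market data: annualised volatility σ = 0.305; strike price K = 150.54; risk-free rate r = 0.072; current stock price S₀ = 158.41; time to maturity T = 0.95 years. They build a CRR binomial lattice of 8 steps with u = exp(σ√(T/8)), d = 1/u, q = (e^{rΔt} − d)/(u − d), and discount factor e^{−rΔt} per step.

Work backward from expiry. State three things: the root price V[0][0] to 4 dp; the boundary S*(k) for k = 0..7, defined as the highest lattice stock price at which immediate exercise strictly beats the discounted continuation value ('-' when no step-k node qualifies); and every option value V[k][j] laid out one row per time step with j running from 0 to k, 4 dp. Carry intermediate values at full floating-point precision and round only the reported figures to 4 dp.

price = 11.0181
boundary = - - - 115.5700 104.0398 115.5700 104.0398 115.5700
tree:
11.0181
16.7353 5.8075
24.6365 9.5595 2.3643
34.9700 15.2975 4.3049 0.5727
46.5002 23.6385 7.6826 1.1897 0.0000
56.8801 34.9700 13.3412 2.4716 0.0000 0.0000
66.2244 46.5002 22.2746 5.1348 0.0000 0.0000 0.0000
74.6365 56.8801 34.9700 10.6675 0.0000 0.0000 0.0000 0.0000
82.2093 66.2244 46.5002 22.1619 0.0000 0.0000 0.0000 0.0000 0.0000

params: Δt=0.11875 u=1.11083 d=0.90023 q=0.51452 e^(-rΔt)=0.99149
t_8 payoffs: 82.2093 66.2244 46.5002 22.1619 0.0000 0.0000 0.0000 0.0000 0.0000
t_7: node(7,0) S=75.9035 payoff=74.6365 vs cont=73.3549 → 74.6365 [stop]  node(7,1) S=93.6599 payoff=56.8801 vs cont=55.5985 → 56.8801 [stop]  node(7,2) S=115.5700 payoff=34.9700 vs cont=33.6884 → 34.9700 [stop]  node(7,3) S=142.6057 payoff=7.9343 vs cont=10.6675 → 10.6675 [wait]  node(7,4) S=175.9659 payoff=0.0000 vs cont=0.0000 → 0.0000 [wait]  node(7,5) S=217.1301 payoff=0.0000 vs cont=0.0000 → 0.0000 [wait]  node(7,6) S=267.9240 payoff=0.0000 vs cont=0.0000 → 0.0000 [wait]  node(7,7) S=330.6003 payoff=0.0000 vs cont=0.0000 → 0.0000 [wait]  ⇒ S*(7)=115.5700
t_6: node(6,0) S=84.3156 payoff=66.2244 vs cont=64.9428 → 66.2244 [stop]  node(6,1) S=104.0398 payoff=46.5002 vs cont=45.2186 → 46.5002 [stop]  node(6,2) S=128.3781 payoff=22.1619 vs cont=22.2746 → 22.2746 [wait]  node(6,3) S=158.4100 payoff=0.0000 vs cont=5.1348 → 5.1348 [wait]  node(6,4) S=195.4673 payoff=0.0000 vs cont=0.0000 → 0.0000 [wait]  node(6,5) S=241.1936 payoff=0.0000 vs cont=0.0000 → 0.0000 [wait]  node(6,6) S=297.6168 payoff=0.0000 vs cont=0.0000 → 0.0000 [wait]  ⇒ S*(6)=104.0398
t_5: node(5,0) S=93.6599 payoff=56.8801 vs cont=55.5985 → 56.8801 [stop]  node(5,1) S=115.5700 payoff=34.9700 vs cont=33.7458 → 34.9700 [stop]  node(5,2) S=142.6057 payoff=7.9343 vs cont=13.3412 → 13.3412 [wait]  node(5,3) S=175.9659 payoff=0.0000 vs cont=2.4716 → 2.4716 [wait]  node(5,4) S=217.1301 payoff=0.0000 vs cont=0.0000 → 0.0000 [wait]  node(5,5) S=267.9240 payoff=0.0000 vs cont=0.0000 → 0.0000 [wait]  ⇒ S*(5)=115.5700
t_4: node(4,0) S=104.0398 payoff=46.5002 vs cont=45.2186 → 46.5002 [stop]  node(4,1) S=128.3781 payoff=22.1619 vs cont=23.6385 → 23.6385 [wait]  node(4,2) S=158.4100 payoff=0.0000 vs cont=7.6826 → 7.6826 [wait]  node(4,3) S=195.4673 payoff=0.0000 vs cont=1.1897 → 1.1897 [wait]  node(4,4) S=241.1936 payoff=0.0000 vs cont=0.0000 → 0.0000 [wait]  ⇒ S*(4)=104.0398
t_3: node(3,0) S=115.5700 payoff=34.9700 vs cont=34.4417 → 34.9700 [stop]  node(3,1) S=142.6057 payoff=7.9343 vs cont=15.2975 → 15.2975 [wait]  node(3,2) S=175.9659 payoff=0.0000 vs cont=4.3049 → 4.3049 [wait]  node(3,3) S=217.1301 payoff=0.0000 vs cont=0.5727 → 0.5727 [wait]  ⇒ S*(3)=115.5700
t_2: node(2,0) S=128.3781 payoff=22.1619 vs cont=24.6365 → 24.6365 [wait]  node(2,1) S=158.4100 payoff=0.0000 vs cont=9.5595 → 9.5595 [wait]  node(2,2) S=195.4673 payoff=0.0000 vs cont=2.3643 → 2.3643 [wait]  ⇒ S*(2)=-
t_1: node(1,0) S=142.6057 payoff=7.9343 vs cont=16.7353 → 16.7353 [wait]  node(1,1) S=175.9659 payoff=0.0000 vs cont=5.8075 → 5.8075 [wait]  ⇒ S*(1)=-
t_0: node(0,0) S=158.4100 payoff=0.0000 vs cont=11.0181 → 11.0181 [wait]  ⇒ S*(0)=-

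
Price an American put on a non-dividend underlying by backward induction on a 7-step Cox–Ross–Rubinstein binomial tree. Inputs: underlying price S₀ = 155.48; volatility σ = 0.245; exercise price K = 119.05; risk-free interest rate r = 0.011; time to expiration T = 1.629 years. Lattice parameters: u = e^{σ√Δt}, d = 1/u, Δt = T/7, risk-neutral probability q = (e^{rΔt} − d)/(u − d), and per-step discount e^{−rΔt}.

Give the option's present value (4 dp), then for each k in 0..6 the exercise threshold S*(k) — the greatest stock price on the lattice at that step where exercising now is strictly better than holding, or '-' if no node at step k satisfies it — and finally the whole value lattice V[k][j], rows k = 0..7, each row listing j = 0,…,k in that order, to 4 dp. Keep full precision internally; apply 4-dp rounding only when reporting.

Δt=0.23271, u=1.12546, d=0.88853, q=0.48131, disc=e^(-rΔt)=0.99744
k=7 terminal: V=max(K-S,0) → 51.0714 32.9447 9.9844 0.0000 0.0000 0.0000 0.0000 0.0000
k=6: j=0 S=76.5070 intr=42.5430 cont=42.2386 V=42.5430[EX]; j=1 S=96.9078 intr=22.1422 cont=21.8378 V=22.1422[EX]; j=2 S=122.7487 intr=0.0000 cont=5.1656 V=5.1656[hold]; j=3 S=155.4800 intr=0.0000 cont=0.0000 V=0.0000[hold]; j=4 S=196.9393 intr=0.0000 cont=0.0000 V=0.0000[hold]; j=5 S=249.4538 intr=0.0000 cont=0.0000 V=0.0000[hold]; j=6 S=315.9715 intr=0.0000 cont=0.0000 V=0.0000[hold]  S*(6)=96.9078
k=5: j=0 S=86.1053 intr=32.9447 cont=32.6403 V=32.9447[EX]; j=1 S=109.0656 intr=9.9844 cont=13.9355 V=13.9355[hold]; j=2 S=138.1483 intr=0.0000 cont=2.6725 V=2.6725[hold]; j=3 S=174.9860 intr=0.0000 cont=0.0000 V=0.0000[hold]; j=4 S=221.6467 intr=0.0000 cont=0.0000 V=0.0000[hold]; j=5 S=280.7495 intr=0.0000 cont=0.0000 V=0.0000[hold]  S*(5)=86.1053
k=4: j=0 S=96.9078 intr=22.1422 cont=23.7346 V=23.7346[hold]; j=1 S=122.7487 intr=0.0000 cont=8.4928 V=8.4928[hold]; j=2 S=155.4800 intr=0.0000 cont=1.3827 V=1.3827[hold]; j=3 S=196.9393 intr=0.0000 cont=0.0000 V=0.0000[hold]; j=4 S=249.4538 intr=0.0000 cont=0.0000 V=0.0000[hold]  S*(4)=-
k=3: j=0 S=109.0656 intr=9.9844 cont=16.3567 V=16.3567[hold]; j=1 S=138.1483 intr=0.0000 cont=5.0577 V=5.0577[hold]; j=2 S=174.9860 intr=0.0000 cont=0.7154 V=0.7154[hold]; j=3 S=221.6467 intr=0.0000 cont=0.0000 V=0.0000[hold]  S*(3)=-
k=2: j=0 S=122.7487 intr=0.0000 cont=10.8905 V=10.8905[hold]; j=1 S=155.4800 intr=0.0000 cont=2.9601 V=2.9601[hold]; j=2 S=196.9393 intr=0.0000 cont=0.3701 V=0.3701[hold]  S*(2)=-
k=1: j=0 S=138.1483 intr=0.0000 cont=7.0555 V=7.0555[hold]; j=1 S=174.9860 intr=0.0000 cont=1.7092 V=1.7092[hold]  S*(1)=-
k=0: j=0 S=155.4800 intr=0.0000 cont=4.4708 V=4.4708[hold]  S*(0)=-

price = 4.4708
boundary = - - - - - 86.1053 96.9078
tree:
4.4708
7.0555 1.7092
10.8905 2.9601 0.3701
16.3567 5.0577 0.7154 0.0000
23.7346 8.4928 1.3827 0.0000 0.0000
32.9447 13.9355 2.6725 0.0000 0.0000 0.0000
42.5430 22.1422 5.1656 0.0000 0.0000 0.0000 0.0000
51.0714 32.9447 9.9844 0.0000 0.0000 0.0000 0.0000 0.0000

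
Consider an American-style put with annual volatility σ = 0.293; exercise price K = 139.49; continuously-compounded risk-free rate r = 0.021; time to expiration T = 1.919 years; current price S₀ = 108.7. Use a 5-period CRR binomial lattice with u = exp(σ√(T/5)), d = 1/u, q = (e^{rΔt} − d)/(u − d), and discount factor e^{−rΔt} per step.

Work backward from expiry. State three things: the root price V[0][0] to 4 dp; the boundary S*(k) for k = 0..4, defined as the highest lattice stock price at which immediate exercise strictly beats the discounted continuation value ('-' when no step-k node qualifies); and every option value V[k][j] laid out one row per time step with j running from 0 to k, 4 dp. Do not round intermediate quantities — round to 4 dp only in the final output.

Δt=0.38380  u=1.19904  d=0.83400  q=0.47691  discount=0.99197
step 5 (expiry): payoffs max(K−S,0) = 95.6301 76.4331 48.8339 9.1548 0.0000 0.0000
step 4: (k=4,j=0): S=52.5896, (K−S)⁺=86.9004, hold=85.7806 ⇒ V=86.9004 exercise | (k=4,j=1): S=75.6075, (K−S)⁺=63.8825, hold=62.7628 ⇒ V=63.8825 exercise | (k=4,j=2): S=108.7000, (K−S)⁺=30.7900, hold=29.6703 ⇒ V=30.7900 exercise | (k=4,j=3): S=156.2767, (K−S)⁺=0.0000, hold=4.7503 ⇒ V=4.7503 continue | (k=4,j=4): S=224.6771, (K−S)⁺=0.0000, hold=0.0000 ⇒ V=0.0000 continue  boundary S*=108.7000
step 3: (k=3,j=0): S=63.0569, (K−S)⁺=76.4331, hold=75.3134 ⇒ V=76.4331 exercise | (k=3,j=1): S=90.6561, (K−S)⁺=48.8339, hold=47.7141 ⇒ V=48.8339 exercise | (k=3,j=2): S=130.3352, (K−S)⁺=9.1548, hold=18.2238 ⇒ V=18.2238 continue | (k=3,j=3): S=187.3814, (K−S)⁺=0.0000, hold=2.4649 ⇒ V=2.4649 continue  boundary S*=90.6561
step 2: (k=2,j=0): S=75.6075, (K−S)⁺=63.8825, hold=62.7628 ⇒ V=63.8825 exercise | (k=2,j=1): S=108.7000, (K−S)⁺=30.7900, hold=33.9607 ⇒ V=33.9607 continue | (k=2,j=2): S=156.2767, (K−S)⁺=0.0000, hold=10.6222 ⇒ V=10.6222 continue  boundary S*=75.6075
step 1: (k=1,j=0): S=90.6561, (K−S)⁺=48.8339, hold=49.2141 ⇒ V=49.2141 continue | (k=1,j=1): S=130.3352, (K−S)⁺=9.1548, hold=22.6470 ⇒ V=22.6470 continue  boundary S*=-
step 0: (k=0,j=0): S=108.7000, (K−S)⁺=30.7900, hold=36.2506 ⇒ V=36.2506 continue  boundary S*=-

price = 36.2506
boundary = - - 75.6075 90.6561 108.7000
tree:
36.2506
49.2141 22.6470
63.8825 33.9607 10.6222
76.4331 48.8339 18.2238 2.4649
86.9004 63.8825 30.7900 4.7503 0.0000
95.6301 76.4331 48.8339 9.1548 0.0000 0.0000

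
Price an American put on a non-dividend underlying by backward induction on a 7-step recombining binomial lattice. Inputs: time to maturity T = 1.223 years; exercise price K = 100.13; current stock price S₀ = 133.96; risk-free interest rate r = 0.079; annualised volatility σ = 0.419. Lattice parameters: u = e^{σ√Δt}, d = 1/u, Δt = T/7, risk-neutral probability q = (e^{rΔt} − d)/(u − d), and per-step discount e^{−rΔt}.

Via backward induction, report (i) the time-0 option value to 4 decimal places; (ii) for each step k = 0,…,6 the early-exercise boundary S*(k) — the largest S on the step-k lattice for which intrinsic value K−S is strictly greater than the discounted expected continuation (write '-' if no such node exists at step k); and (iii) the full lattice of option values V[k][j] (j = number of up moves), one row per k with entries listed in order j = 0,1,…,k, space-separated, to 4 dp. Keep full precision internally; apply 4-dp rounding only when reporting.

Δt=0.17471  u=1.19141  d=0.83934  q=0.49580  discount=0.98629
step 7 (expiry): payoffs max(K−S,0) = 60.8160 44.3254 20.9178 0.0000 0.0000 0.0000 0.0000 0.0000
step 6: (k=6,j=0): S=46.8391, (K−S)⁺=53.2909, hold=51.9184 ⇒ V=53.2909 exercise | (k=6,j=1): S=66.4861, (K−S)⁺=33.6439, hold=32.2714 ⇒ V=33.6439 exercise | (k=6,j=2): S=94.3741, (K−S)⁺=5.7559, hold=10.4021 ⇒ V=10.4021 continue | (k=6,j=3): S=133.9600, (K−S)⁺=0.0000, hold=0.0000 ⇒ V=0.0000 continue | (k=6,j=4): S=190.1504, (K−S)⁺=0.0000, hold=0.0000 ⇒ V=0.0000 continue | (k=6,j=5): S=269.9103, (K−S)⁺=0.0000, hold=0.0000 ⇒ V=0.0000 continue | (k=6,j=6): S=383.1260, (K−S)⁺=0.0000, hold=0.0000 ⇒ V=0.0000 continue  boundary S*=66.4861
step 5: (k=5,j=0): S=55.8046, (K−S)⁺=44.3254, hold=42.9529 ⇒ V=44.3254 exercise | (k=5,j=1): S=79.2122, (K−S)⁺=20.9178, hold=21.8174 ⇒ V=21.8174 continue | (k=5,j=2): S=112.4382, (K−S)⁺=0.0000, hold=5.1728 ⇒ V=5.1728 continue | (k=5,j=3): S=159.6012, (K−S)⁺=0.0000, hold=0.0000 ⇒ V=0.0000 continue | (k=5,j=4): S=226.5470, (K−S)⁺=0.0000, hold=0.0000 ⇒ V=0.0000 continue | (k=5,j=5): S=321.5737, (K−S)⁺=0.0000, hold=0.0000 ⇒ V=0.0000 continue  boundary S*=55.8046
step 4: (k=4,j=0): S=66.4861, (K−S)⁺=33.6439, hold=32.7112 ⇒ V=33.6439 exercise | (k=4,j=1): S=94.3741, (K−S)⁺=5.7559, hold=13.3790 ⇒ V=13.3790 continue | (k=4,j=2): S=133.9600, (K−S)⁺=0.0000, hold=2.5724 ⇒ V=2.5724 continue | (k=4,j=3): S=190.1504, (K−S)⁺=0.0000, hold=0.0000 ⇒ V=0.0000 continue | (k=4,j=4): S=269.9103, (K−S)⁺=0.0000, hold=0.0000 ⇒ V=0.0000 continue  boundary S*=66.4861
step 3: (k=3,j=0): S=79.2122, (K−S)⁺=20.9178, hold=23.2731 ⇒ V=23.2731 continue | (k=3,j=1): S=112.4382, (K−S)⁺=0.0000, hold=7.9111 ⇒ V=7.9111 continue | (k=3,j=2): S=159.6012, (K−S)⁺=0.0000, hold=1.2792 ⇒ V=1.2792 continue | (k=3,j=3): S=226.5470, (K−S)⁺=0.0000, hold=0.0000 ⇒ V=0.0000 continue  boundary S*=-
step 2: (k=2,j=0): S=94.3741, (K−S)⁺=5.7559, hold=15.4419 ⇒ V=15.4419 continue | (k=2,j=1): S=133.9600, (K−S)⁺=0.0000, hold=4.5596 ⇒ V=4.5596 continue | (k=2,j=2): S=190.1504, (K−S)⁺=0.0000, hold=0.6361 ⇒ V=0.6361 continue  boundary S*=-
step 1: (k=1,j=0): S=112.4382, (K−S)⁺=0.0000, hold=9.9087 ⇒ V=9.9087 continue | (k=1,j=1): S=159.6012, (K−S)⁺=0.0000, hold=2.5785 ⇒ V=2.5785 continue  boundary S*=-
step 0: (k=0,j=0): S=133.9600, (K−S)⁺=0.0000, hold=6.1884 ⇒ V=6.1884 continue  boundary S*=-

price = 6.1884
boundary = - - - - 66.4861 55.8046 66.4861
tree:
6.1884
9.9087 2.5785
15.4419 4.5596 0.6361
23.2731 7.9111 1.2792 0.0000
33.6439 13.3790 2.5724 0.0000 0.0000
44.3254 21.8174 5.1728 0.0000 0.0000 0.0000
53.2909 33.6439 10.4021 0.0000 0.0000 0.0000 0.0000
60.8160 44.3254 20.9178 0.0000 0.0000 0.0000 0.0000 0.0000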